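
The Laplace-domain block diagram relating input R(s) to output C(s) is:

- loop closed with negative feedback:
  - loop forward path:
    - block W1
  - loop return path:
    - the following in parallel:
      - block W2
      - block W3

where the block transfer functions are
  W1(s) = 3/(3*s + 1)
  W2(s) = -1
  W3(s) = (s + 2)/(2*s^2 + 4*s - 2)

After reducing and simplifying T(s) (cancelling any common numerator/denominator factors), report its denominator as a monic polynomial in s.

Step 1 - add W2, W3 (parallel): (-2*s^2 - 3*s + 4)/(2*s^2 + 4*s - 2)
Step 2 - collapse the loop (W1 forward, (W2+W3) return): (6*s^2 + 12*s - 6)/(6*s^3 + 8*s^2 - 11*s + 10)
That last expression is T(s), already simplified. Scaling its denominator by 1/6 (the reciprocal of the leading coefficient) yields the monic denominator.

Hence the answer: s^3 + 4*s^2/3 - 11*s/6 + 5/3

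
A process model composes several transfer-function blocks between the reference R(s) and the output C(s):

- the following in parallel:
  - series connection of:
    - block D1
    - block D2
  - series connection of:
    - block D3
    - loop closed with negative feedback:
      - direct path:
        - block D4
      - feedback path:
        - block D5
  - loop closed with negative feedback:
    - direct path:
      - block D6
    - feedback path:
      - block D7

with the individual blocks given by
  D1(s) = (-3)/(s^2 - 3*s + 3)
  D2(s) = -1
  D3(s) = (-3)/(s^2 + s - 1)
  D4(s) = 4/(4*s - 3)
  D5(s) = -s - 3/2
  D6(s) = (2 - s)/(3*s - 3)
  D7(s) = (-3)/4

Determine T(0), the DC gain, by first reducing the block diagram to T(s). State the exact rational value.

The answer is -7/9.

Reasoning:
Step 1: combine D1, D2 in series = 3/(s^2 - 3*s + 3)
Step 2: close the feedback loop around D4, D5 = (-4)/9
Step 3: combine D3, [D4/(1+D4*D5)] in series = 4/(3*s^2 + 3*s - 3)
Step 4: collapse the loop (D6 forward, D7 return) = (8 - 4*s)/(15*s - 18)
Step 5: sum the parallel branches (D1*D2), (D3*[D4/(1+D4*D5)]), [D6/(1+D6*D7)] = (-4*s^5 + 16*s^4 + 53*s^3 - 125*s^2 + 93*s - 42)/(15*s^5 - 48*s^4 + 21*s^3 + 108*s^2 - 153*s + 54)
DC gain: substitute s = 0 into T(s) from step 5: T(0) = -42/54 = -7/9.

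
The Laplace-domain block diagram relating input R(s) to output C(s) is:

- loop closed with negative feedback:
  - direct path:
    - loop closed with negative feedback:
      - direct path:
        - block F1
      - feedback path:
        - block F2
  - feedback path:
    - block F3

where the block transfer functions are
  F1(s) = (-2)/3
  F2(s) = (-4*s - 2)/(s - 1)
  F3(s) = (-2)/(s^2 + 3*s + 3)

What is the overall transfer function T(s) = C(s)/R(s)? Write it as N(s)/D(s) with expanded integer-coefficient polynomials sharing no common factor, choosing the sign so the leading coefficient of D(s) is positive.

Answer: (-2*s^3 - 4*s^2 + 6)/(11*s^3 + 34*s^2 + 40*s - 1)

Working:
Step 1 - collapse the loop (F1 forward, F2 return), giving (2 - 2*s)/(11*s + 1)
Step 2 - close the feedback loop around [F1/(1+F1*F2)], F3, giving the overall T(s)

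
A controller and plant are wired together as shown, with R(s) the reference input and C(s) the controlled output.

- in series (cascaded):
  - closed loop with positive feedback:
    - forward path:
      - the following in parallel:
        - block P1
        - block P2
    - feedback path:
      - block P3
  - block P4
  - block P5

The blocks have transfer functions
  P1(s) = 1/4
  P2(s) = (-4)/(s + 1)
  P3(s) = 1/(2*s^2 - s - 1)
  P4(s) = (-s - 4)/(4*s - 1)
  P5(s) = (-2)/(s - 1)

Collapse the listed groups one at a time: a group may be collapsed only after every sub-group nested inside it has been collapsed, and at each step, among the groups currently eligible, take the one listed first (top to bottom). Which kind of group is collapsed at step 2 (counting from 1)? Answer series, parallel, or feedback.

Step 1: add P1, P2 (parallel)
Step 2: collapse the loop ((P1+P2) forward, P3 return)
Step 3: reduce the series chain [(P1+P2)/(1-(P1+P2)*P3)], P4, P5
The group at step 2 is a feedback group.

Therefore the answer is feedback.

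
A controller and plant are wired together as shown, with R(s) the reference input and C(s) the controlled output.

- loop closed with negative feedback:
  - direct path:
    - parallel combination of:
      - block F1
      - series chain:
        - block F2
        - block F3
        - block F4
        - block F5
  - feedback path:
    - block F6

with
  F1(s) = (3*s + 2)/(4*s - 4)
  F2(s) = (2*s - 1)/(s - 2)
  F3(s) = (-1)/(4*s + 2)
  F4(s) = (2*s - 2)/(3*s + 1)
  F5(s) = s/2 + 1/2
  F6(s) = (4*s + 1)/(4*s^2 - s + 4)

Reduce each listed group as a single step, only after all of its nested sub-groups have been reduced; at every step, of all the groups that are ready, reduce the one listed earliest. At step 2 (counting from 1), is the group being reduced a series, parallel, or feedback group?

The answer is parallel.

Reasoning:
Step 1. reduce the series chain F2, F3, F4, F5
Step 2. sum the parallel branches F1, (F2*F3*F4*F5)
Step 3. feedback reduction of (F1+(F2*F3*F4*F5)), F6
At step 2 the group reduced is parallel.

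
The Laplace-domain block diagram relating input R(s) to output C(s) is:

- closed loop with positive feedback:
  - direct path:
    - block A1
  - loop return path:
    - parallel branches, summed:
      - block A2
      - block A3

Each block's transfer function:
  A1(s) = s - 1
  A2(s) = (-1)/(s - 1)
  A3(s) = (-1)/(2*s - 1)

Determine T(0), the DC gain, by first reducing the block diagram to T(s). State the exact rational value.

First reduce the diagram to T(s).

[1] add A2, A3 (parallel) -> (2 - 3*s)/(2*s^2 - 3*s + 1)
[2] collapse the loop (A1 forward, (A2+A3) return) -> (2*s^2 - 3*s + 1)/(5*s - 3)
The step-2 result is T(s). Setting s = 0: T(0) = 1/(-3) = -1/3.

Answer: -1/3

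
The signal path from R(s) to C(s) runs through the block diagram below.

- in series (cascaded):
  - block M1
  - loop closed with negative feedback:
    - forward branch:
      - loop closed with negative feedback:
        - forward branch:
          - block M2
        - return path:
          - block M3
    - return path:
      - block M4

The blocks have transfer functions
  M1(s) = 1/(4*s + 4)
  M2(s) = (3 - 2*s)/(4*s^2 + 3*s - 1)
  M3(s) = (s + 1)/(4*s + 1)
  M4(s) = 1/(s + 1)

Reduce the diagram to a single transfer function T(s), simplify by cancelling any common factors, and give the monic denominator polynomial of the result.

First reduce the diagram to T(s).

1. close the feedback loop around M2, M3, giving (-8*s^2 + 10*s + 3)/(16*s^3 + 14*s^2 + 2)
2. reduce the feedback loop with forward [M2/(1+M2*M3)] and return M4, giving (-8*s^3 + 2*s^2 + 13*s + 3)/(16*s^4 + 30*s^3 + 6*s^2 + 12*s + 5)
3. reduce the series chain M1, [[M2/(1+M2*M3)]/(1+[M2/(1+M2*M3)]*M4)], giving (-8*s^2 + 10*s + 3)/(64*s^4 + 120*s^3 + 24*s^2 + 48*s + 20)
No further cancellation is possible in the step-3 result, so that is T(s). Its denominator becomes monic after dividing by the leading coefficient 64.

Answer: s^4 + 15*s^3/8 + 3*s^2/8 + 3*s/4 + 5/16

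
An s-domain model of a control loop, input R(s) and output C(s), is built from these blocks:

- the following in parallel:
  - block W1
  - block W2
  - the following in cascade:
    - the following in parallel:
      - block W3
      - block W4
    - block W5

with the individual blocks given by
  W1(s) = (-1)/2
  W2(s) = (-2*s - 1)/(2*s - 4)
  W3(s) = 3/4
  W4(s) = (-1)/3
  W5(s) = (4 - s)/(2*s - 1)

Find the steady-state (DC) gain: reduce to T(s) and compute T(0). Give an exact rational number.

Reducing step by step:

1. parallel reduction of W3, W4 gives 5/12
2. combine (W3+W4), W5 in series gives (20 - 5*s)/(24*s - 12)
3. combine W1, W2, ((W3+W4)*W5) in parallel gives (-41*s^2 + 60*s - 46)/(24*s^2 - 60*s + 24)
Step 3 gives the overall T(s). Then T(0) = -46/24 = -23/12.

Answer: -23/12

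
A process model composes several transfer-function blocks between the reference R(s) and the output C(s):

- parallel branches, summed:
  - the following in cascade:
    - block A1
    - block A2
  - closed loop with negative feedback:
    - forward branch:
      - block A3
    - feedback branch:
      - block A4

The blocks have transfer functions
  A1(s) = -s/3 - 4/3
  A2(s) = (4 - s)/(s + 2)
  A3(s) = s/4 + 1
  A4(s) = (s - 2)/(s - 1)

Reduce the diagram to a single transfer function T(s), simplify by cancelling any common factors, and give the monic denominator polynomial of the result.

Step 1. series reduction of A1, A2 gives (s^2 - 16)/(3*s + 6)
Step 2. collapse the loop (A3 forward, A4 return) gives (s^2 + 3*s - 4)/(s^2 + 6*s - 12)
Step 3. reduce the parallel group (A1*A2), [A3/(1+A3*A4)] gives (s^4 + 9*s^3 - 13*s^2 - 90*s + 168)/(3*s^3 + 24*s^2 - 72)
T(s) is the step-3 result (common factors already cancelled). Leading coefficient of the denominator: 3. Divide through by 3 for the monic polynomial.

Answer: s^3 + 8*s^2 - 24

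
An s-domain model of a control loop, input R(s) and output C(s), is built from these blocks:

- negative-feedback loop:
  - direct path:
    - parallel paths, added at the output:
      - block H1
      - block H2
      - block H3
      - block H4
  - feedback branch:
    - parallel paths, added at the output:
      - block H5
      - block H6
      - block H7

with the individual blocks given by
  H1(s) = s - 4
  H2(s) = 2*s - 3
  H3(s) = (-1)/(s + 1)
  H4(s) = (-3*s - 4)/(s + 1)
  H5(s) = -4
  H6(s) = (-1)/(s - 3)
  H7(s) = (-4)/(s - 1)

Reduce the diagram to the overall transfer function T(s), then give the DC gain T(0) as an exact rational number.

Step 1: add H1, H2, H3, H4 (parallel), giving (3*s^2 - 7*s - 12)/(s + 1)
Step 2: reduce the parallel group H5, H6, H7, giving (-4*s^2 + 11*s + 1)/(s^2 - 4*s + 3)
Step 3: feedback reduction of (H1+H2+H3+H4), (H5+H6+H7), giving (-3*s^4 + 19*s^3 - 25*s^2 - 27*s + 36)/(12*s^4 - 62*s^3 + 29*s^2 + 140*s + 9)
Evaluating the step-3 result (the overall T(s)) at s = 0 gives T(0) = 36/9 = 4.

Hence the answer: 4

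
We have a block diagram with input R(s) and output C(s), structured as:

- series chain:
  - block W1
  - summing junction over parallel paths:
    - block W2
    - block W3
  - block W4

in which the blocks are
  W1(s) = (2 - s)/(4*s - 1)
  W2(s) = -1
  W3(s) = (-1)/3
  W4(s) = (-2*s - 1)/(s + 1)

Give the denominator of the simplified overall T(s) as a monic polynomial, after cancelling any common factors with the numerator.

[1] sum the parallel branches W2, W3: (-4)/3
[2] combine W1, (W2+W3), W4 in series: (-8*s^2 + 12*s + 8)/(12*s^2 + 9*s - 3)
Step 2 gives the fully reduced T(s), with no common factor left to cancel. The denominator's leading coefficient is 12, so divide each of its coefficients by 12 to get the monic form.

Final answer: s^2 + 3*s/4 - 1/4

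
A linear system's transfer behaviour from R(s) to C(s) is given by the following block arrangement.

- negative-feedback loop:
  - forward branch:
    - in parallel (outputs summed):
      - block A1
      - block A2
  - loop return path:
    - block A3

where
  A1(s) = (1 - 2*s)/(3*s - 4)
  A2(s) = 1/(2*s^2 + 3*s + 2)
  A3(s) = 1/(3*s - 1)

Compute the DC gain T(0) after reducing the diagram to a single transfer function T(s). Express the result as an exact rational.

[1] add A1, A2 (parallel): (-4*s^3 - 4*s^2 + 2*s - 2)/(6*s^3 + s^2 - 6*s - 8)
[2] reduce the feedback loop with forward (A1+A2) and return A3: (-12*s^4 - 8*s^3 + 10*s^2 - 8*s + 2)/(18*s^4 - 7*s^3 - 23*s^2 - 16*s + 6)
DC gain: substitute s = 0 into T(s) from step 2: T(0) = 2/6 = 1/3.

Final answer: 1/3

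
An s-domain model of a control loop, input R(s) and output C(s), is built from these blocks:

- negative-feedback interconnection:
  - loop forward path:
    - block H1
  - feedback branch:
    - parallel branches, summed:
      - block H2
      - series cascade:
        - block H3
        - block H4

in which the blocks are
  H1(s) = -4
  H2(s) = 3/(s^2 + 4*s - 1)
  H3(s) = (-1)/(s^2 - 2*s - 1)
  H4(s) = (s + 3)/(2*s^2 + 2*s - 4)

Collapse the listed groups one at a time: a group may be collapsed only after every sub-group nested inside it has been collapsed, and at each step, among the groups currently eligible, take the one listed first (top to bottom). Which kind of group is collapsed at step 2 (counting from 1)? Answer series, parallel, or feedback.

Step 1. combine H3, H4 in series
Step 2. add H2, (H3*H4) (parallel)
Step 3. collapse the loop (H1 forward, (H2+(H3*H4)) return)
At step 2 the group reduced is parallel.

Final answer: parallel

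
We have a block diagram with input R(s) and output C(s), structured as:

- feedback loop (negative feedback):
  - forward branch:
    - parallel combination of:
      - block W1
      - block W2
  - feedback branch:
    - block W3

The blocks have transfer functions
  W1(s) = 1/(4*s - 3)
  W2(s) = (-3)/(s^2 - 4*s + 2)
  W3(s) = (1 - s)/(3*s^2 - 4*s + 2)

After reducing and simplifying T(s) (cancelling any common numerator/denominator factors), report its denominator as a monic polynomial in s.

1. combine W1, W2 in parallel; result (s^2 - 16*s + 11)/(4*s^3 - 19*s^2 + 20*s - 6)
2. reduce the feedback loop with forward (W1+W2) and return W3; result (3*s^4 - 52*s^3 + 99*s^2 - 76*s + 22)/(12*s^5 - 73*s^4 + 143*s^3 - 119*s^2 + 37*s - 1)
No further cancellation is possible in the step-2 result, so that is T(s). Its denominator becomes monic after dividing by the leading coefficient 12.

Final answer: s^5 - 73*s^4/12 + 143*s^3/12 - 119*s^2/12 + 37*s/12 - 1/12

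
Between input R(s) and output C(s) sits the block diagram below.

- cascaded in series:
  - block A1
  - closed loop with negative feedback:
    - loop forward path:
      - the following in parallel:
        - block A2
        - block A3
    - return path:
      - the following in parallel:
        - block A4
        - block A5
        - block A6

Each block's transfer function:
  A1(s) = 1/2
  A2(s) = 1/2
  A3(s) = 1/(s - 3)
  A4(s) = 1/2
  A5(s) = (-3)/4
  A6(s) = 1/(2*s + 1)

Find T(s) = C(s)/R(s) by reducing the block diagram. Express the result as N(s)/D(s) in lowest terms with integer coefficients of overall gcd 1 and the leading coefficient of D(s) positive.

1. sum the parallel branches A2, A3 -> (s - 1)/(2*s - 6)
2. parallel reduction of A4, A5, A6 -> (3 - 2*s)/(8*s + 4)
3. apply the feedback formula to (A2+A3), (A4+A5+A6) -> (8*s^2 - 4*s - 4)/(14*s^2 - 35*s - 27)
4. series reduction of A1, [(A2+A3)/(1+(A2+A3)*(A4+A5+A6))], giving the overall T(s)

Therefore the answer is (4*s^2 - 2*s - 2)/(14*s^2 - 35*s - 27).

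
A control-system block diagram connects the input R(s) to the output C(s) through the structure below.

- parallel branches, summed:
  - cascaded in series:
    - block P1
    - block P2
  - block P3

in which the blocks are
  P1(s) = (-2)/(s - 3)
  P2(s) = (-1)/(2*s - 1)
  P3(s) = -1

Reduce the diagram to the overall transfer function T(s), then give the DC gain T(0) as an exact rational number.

Reducing step by step:

Step 1 - multiply P1, P2 (series): 2/(2*s^2 - 7*s + 3)
Step 2 - sum the parallel branches (P1*P2), P3: (-2*s^2 + 7*s - 1)/(2*s^2 - 7*s + 3)
DC gain: substitute s = 0 into T(s) from step 2: T(0) = -1/3.

Answer: -1/3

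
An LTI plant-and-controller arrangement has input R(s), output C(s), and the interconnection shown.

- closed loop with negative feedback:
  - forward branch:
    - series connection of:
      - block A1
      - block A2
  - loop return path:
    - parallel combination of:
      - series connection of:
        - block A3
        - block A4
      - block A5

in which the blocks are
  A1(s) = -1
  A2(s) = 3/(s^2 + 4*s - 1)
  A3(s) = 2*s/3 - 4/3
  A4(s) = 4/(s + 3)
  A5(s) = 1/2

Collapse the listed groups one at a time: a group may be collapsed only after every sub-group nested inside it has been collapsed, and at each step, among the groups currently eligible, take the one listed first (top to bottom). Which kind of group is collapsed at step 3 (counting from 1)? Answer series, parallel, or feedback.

Reducing step by step:

(1) cascade A1, A2
(2) cascade A3, A4
(3) sum the parallel branches (A3*A4), A5
(4) collapse the loop ((A1*A2) forward, ((A3*A4)+A5) return)
Step 3 collapses a parallel group.

Answer: parallel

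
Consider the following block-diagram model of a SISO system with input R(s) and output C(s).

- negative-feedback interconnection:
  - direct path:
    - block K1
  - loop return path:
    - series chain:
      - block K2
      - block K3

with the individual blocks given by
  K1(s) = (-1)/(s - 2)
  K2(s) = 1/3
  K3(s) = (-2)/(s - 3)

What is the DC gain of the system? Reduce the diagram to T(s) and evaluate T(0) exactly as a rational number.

Step 1: reduce the series chain K2, K3; result (-2)/(3*s - 9)
Step 2: reduce the feedback loop with forward K1 and return (K2*K3); result (9 - 3*s)/(3*s^2 - 15*s + 20)
Evaluating the step-2 result (the overall T(s)) at s = 0 gives T(0) = 9/20.

Therefore the answer is 9/20.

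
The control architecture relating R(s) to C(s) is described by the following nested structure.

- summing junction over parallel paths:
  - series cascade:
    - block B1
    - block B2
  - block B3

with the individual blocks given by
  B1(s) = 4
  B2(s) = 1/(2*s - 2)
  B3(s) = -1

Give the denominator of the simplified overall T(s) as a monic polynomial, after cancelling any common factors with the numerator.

First reduce the diagram to T(s).

(1) cascade B1, B2: 2/(s - 1)
(2) add (B1*B2), B3 (parallel): (3 - s)/(s - 1)
No further cancellation is possible in the step-2 result, so that is T(s). Its denominator is already monic.

Answer: s - 1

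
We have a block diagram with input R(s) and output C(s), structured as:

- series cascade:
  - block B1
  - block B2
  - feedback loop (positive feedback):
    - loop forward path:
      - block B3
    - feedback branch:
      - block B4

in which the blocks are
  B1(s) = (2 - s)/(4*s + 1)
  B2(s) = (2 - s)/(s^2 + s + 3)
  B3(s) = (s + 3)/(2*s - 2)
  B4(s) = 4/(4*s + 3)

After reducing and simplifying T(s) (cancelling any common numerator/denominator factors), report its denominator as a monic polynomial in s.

Answer: s^5 + s^4/2 + s^3/16 - 9*s^2/2 - 63*s/8 - 27/16

Working:
[1] reduce the feedback loop with forward B3 and return B4, giving (4*s^2 + 15*s + 9)/(8*s^2 - 6*s - 18)
[2] combine B1, B2, [B3/(1-B3*B4)] in series, giving (4*s^4 - s^3 - 35*s^2 + 24*s + 36)/(32*s^5 + 16*s^4 + 2*s^3 - 144*s^2 - 252*s - 54)
Step 2 gives the fully reduced T(s), with no common factor left to cancel. The denominator's leading coefficient is 32, so divide each of its coefficients by 32 to get the monic form.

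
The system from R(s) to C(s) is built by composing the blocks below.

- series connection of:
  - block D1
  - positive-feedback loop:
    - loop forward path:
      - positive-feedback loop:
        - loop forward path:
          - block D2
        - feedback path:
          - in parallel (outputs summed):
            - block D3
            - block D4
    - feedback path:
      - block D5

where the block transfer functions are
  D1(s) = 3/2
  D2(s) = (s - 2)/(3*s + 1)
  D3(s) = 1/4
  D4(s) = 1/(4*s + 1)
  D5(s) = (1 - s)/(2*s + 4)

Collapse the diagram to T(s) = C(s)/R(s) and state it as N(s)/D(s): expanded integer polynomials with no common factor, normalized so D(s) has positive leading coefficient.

Step 1 - reduce the parallel group D3, D4, giving (4*s + 5)/(16*s + 4)
Step 2 - reduce the feedback loop with forward D2 and return (D3+D4), giving (16*s^2 - 28*s - 8)/(44*s^2 + 31*s + 14)
Step 3 - feedback reduction of [D2/(1-D2*(D3+D4))], D5, giving (16*s^3 + 4*s^2 - 64*s - 16)/(52*s^3 + 97*s^2 + 86*s + 32)
Step 4 - reduce the series chain D1, [[D2/(1-D2*(D3+D4))]/(1-[D2/(1-D2*(D3+D4))]*D5)]: this yields T(s), and no further normalization is needed

Hence the answer: (24*s^3 + 6*s^2 - 96*s - 24)/(52*s^3 + 97*s^2 + 86*s + 32)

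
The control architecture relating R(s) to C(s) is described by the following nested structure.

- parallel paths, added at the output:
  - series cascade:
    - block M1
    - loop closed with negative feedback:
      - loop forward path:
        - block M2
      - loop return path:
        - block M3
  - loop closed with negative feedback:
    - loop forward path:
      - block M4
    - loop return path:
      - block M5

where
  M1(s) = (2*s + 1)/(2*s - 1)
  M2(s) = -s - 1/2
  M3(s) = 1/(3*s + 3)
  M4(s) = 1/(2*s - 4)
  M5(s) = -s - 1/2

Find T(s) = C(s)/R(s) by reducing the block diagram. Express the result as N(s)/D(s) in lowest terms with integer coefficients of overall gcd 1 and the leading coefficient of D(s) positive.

Step 1 - apply the feedback formula to M2, M3 = (-6*s^2 - 9*s - 3)/(4*s + 5)
Step 2 - multiply M1, [M2/(1+M2*M3)] (series) = (-12*s^3 - 24*s^2 - 15*s - 3)/(8*s^2 + 6*s - 5)
Step 3 - reduce the feedback loop with forward M4 and return M5 = 2/(2*s - 9)
Step 4 - parallel reduction of (M1*[M2/(1+M2*M3)]), [M4/(1+M4*M5)]; the result is T(s) itself (integer coefficients, no common factor, positive leading denominator coefficient)

Therefore the answer is (-24*s^4 + 60*s^3 + 202*s^2 + 141*s + 17)/(16*s^3 - 60*s^2 - 64*s + 45).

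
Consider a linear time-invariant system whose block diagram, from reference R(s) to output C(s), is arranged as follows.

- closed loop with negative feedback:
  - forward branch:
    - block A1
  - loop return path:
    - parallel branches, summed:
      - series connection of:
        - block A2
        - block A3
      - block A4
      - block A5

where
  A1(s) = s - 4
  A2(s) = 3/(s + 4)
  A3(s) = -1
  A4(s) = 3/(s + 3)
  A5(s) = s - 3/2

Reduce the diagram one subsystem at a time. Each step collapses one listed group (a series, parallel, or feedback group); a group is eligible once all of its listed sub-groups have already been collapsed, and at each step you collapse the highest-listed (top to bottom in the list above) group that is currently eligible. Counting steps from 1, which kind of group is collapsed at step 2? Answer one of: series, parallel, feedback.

The answer is parallel.

Reasoning:
1. combine A2, A3 in series
2. sum the parallel branches (A2*A3), A4, A5
3. collapse the loop (A1 forward, ((A2*A3)+A4+A5) return)
The group at step 2 is a parallel group.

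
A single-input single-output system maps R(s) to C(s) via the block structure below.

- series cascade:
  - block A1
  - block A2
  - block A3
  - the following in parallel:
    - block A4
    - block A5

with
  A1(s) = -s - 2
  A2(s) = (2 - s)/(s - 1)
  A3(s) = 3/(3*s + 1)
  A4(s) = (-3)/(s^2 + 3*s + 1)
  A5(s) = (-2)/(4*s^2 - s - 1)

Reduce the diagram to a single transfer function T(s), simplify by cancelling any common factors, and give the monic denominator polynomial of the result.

Step 1 - parallel reduction of A4, A5 gives (-14*s^2 - 3*s + 1)/(4*s^4 + 11*s^3 - 4*s - 1)
Step 2 - series reduction of A1, A2, A3, (A4+A5) gives (-42*s^4 - 9*s^3 + 171*s^2 + 36*s - 12)/(12*s^6 + 25*s^5 - 26*s^4 - 23*s^3 + 5*s^2 + 6*s + 1)
That last expression is T(s), already simplified. Scaling its denominator by 1/12 (the reciprocal of the leading coefficient) yields the monic denominator.

Final answer: s^6 + 25*s^5/12 - 13*s^4/6 - 23*s^3/12 + 5*s^2/12 + s/2 + 1/12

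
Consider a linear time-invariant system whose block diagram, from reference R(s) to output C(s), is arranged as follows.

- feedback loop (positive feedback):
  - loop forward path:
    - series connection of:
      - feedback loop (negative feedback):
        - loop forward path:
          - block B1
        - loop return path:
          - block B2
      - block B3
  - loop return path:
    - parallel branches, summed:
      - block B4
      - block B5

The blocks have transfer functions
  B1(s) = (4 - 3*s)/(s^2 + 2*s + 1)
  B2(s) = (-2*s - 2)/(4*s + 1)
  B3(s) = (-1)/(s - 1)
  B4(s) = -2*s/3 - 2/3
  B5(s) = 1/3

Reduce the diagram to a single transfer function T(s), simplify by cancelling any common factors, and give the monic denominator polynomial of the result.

Reducing step by step:

[1] reduce the feedback loop with forward B1 and return B2; result (-12*s^2 + 13*s + 4)/(4*s^3 + 15*s^2 + 4*s - 7)
[2] cascade [B1/(1+B1*B2)], B3; result (12*s^2 - 13*s - 4)/(4*s^4 + 11*s^3 - 11*s^2 - 11*s + 7)
[3] reduce the parallel group B4, B5; result -2*s/3 - 1/3
[4] collapse the loop (([B1/(1+B1*B2)]*B3) forward, (B4+B5) return); result (36*s^2 - 39*s - 12)/(12*s^4 + 57*s^3 - 47*s^2 - 54*s + 17)
That last expression is T(s), already simplified. Scaling its denominator by 1/12 (the reciprocal of the leading coefficient) yields the monic denominator.

Answer: s^4 + 19*s^3/4 - 47*s^2/12 - 9*s/2 + 17/12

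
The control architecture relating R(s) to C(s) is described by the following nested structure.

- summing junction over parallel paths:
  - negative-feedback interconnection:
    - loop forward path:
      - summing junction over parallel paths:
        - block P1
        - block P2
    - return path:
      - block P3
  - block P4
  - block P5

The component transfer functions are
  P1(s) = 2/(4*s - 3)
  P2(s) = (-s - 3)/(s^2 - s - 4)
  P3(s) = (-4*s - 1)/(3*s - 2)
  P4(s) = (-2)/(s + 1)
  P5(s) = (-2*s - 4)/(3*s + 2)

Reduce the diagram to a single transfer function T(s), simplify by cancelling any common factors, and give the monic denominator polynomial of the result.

1. sum the parallel branches P1, P2, giving (-2*s^2 - 11*s + 1)/(4*s^3 - 7*s^2 - 13*s + 12)
2. collapse the loop ((P1+P2) forward, P3 return), giving (-6*s^3 - 29*s^2 + 25*s - 2)/(12*s^4 - 21*s^3 + 21*s^2 + 69*s - 25)
3. sum the parallel branches [(P1+P2)/(1+(P1+P2)*P3)], P4, P5, giving (-24*s^6 - 120*s^5 - 3*s^4 - 304*s^3 - 885*s^2 - 212*s + 196)/(36*s^6 - 3*s^5 - 18*s^4 + 270*s^3 + 312*s^2 + 13*s - 50)
Step 3 gives the fully reduced T(s), with no common factor left to cancel. The denominator's leading coefficient is 36, so divide each of its coefficients by 36 to get the monic form.

Final answer: s^6 - s^5/12 - s^4/2 + 15*s^3/2 + 26*s^2/3 + 13*s/36 - 25/18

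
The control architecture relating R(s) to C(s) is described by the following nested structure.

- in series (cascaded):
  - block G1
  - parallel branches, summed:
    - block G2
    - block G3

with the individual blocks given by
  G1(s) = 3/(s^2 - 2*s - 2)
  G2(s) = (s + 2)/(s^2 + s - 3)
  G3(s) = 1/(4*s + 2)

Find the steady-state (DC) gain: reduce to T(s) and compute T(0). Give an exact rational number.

Step 1 - parallel reduction of G2, G3 -> (5*s^2 + 11*s + 1)/(4*s^3 + 6*s^2 - 10*s - 6)
Step 2 - series reduction of G1, (G2+G3) -> (15*s^2 + 33*s + 3)/(4*s^5 - 2*s^4 - 30*s^3 + 2*s^2 + 32*s + 12)
Step 2 gives the overall T(s). Then T(0) = 3/12 = 1/4.

Therefore the answer is 1/4.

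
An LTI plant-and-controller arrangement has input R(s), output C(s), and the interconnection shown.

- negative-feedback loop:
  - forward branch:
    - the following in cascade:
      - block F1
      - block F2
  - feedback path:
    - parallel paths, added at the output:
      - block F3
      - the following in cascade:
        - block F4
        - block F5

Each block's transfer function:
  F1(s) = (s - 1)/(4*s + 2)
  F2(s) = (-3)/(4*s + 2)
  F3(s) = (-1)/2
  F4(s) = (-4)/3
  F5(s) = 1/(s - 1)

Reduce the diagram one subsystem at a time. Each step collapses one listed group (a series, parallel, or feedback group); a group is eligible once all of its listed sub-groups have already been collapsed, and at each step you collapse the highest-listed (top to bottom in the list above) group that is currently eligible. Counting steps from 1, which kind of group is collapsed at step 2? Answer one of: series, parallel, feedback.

Step 1: combine F1, F2 in series
Step 2: combine F4, F5 in series
Step 3: combine F3, (F4*F5) in parallel
Step 4: apply the feedback formula to (F1*F2), (F3+(F4*F5))
At step 2 the group reduced is series.

Answer: series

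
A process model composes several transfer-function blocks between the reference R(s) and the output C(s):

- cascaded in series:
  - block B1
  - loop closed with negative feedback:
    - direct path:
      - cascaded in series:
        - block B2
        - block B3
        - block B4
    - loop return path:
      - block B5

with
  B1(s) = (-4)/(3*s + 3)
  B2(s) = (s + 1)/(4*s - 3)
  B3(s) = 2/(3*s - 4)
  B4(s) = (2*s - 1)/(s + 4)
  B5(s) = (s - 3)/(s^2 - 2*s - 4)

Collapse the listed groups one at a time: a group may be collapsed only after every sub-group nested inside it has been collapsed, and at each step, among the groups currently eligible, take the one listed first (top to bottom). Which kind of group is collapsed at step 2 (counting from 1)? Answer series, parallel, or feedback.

Step 1. series reduction of B2, B3, B4
Step 2. feedback reduction of (B2*B3*B4), B5
Step 3. multiply B1, [(B2*B3*B4)/(1+(B2*B3*B4)*B5)] (series)
Step 2: feedback.

Answer: feedback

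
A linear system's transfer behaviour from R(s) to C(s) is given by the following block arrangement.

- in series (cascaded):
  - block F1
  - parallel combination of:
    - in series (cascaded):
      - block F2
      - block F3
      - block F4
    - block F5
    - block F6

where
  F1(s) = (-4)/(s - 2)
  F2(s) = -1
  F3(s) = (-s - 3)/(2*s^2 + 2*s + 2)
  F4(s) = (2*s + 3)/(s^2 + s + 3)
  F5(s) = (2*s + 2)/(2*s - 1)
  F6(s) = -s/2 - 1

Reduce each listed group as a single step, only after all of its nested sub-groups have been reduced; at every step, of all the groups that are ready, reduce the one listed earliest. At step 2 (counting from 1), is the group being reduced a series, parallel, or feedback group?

Reducing step by step:

1. cascade F2, F3, F4
2. reduce the parallel group (F2*F3*F4), F5, F6
3. combine F1, ((F2*F3*F4)+F5+F6) in series
Step 2: parallel.

Answer: parallel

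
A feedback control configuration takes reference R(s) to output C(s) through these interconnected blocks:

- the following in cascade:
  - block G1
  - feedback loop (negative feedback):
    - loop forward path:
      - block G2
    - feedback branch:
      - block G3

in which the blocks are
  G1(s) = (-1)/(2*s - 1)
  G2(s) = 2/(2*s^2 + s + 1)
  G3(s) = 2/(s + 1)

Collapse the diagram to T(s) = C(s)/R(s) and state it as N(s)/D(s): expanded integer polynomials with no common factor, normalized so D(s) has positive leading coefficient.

[1] collapse the loop (G2 forward, G3 return) -> (2*s + 2)/(2*s^3 + 3*s^2 + 2*s + 5)
[2] cascade G1, [G2/(1+G2*G3)]: this yields T(s), and no further normalization is needed

Therefore the answer is (-2*s - 2)/(4*s^4 + 4*s^3 + s^2 + 8*s - 5).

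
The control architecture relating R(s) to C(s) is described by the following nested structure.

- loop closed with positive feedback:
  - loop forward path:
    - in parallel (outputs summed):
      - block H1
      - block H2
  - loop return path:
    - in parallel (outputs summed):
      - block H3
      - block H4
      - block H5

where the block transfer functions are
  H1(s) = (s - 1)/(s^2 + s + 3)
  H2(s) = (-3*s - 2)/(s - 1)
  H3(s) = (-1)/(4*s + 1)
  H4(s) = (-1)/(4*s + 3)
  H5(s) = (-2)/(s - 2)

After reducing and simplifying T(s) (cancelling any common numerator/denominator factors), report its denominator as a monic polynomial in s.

[1] sum the parallel branches H1, H2; result (-3*s^3 - 4*s^2 - 13*s - 5)/(s^3 + 2*s - 3)
[2] combine H3, H4, H5 in parallel; result (-40*s^2 - 20*s + 2)/(16*s^3 - 16*s^2 - 29*s - 6)
[3] collapse the loop ((H1+H2) forward, (H3+H4+H5) return); result (-48*s^6 - 16*s^5 - 57*s^4 + 262*s^3 + 481*s^2 + 223*s + 30)/(16*s^6 - 136*s^5 - 217*s^4 - 680*s^3 - 462*s^2 + s + 28)
That last expression is T(s), already simplified. Scaling its denominator by 1/16 (the reciprocal of the leading coefficient) yields the monic denominator.

Therefore the answer is s^6 - 17*s^5/2 - 217*s^4/16 - 85*s^3/2 - 231*s^2/8 + s/16 + 7/4.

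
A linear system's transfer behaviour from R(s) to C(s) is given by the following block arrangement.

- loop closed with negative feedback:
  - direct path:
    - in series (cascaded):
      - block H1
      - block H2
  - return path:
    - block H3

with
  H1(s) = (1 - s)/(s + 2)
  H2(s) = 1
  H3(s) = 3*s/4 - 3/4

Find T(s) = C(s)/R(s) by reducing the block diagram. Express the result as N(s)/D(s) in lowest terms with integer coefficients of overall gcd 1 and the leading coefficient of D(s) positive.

(1) cascade H1, H2; result (1 - s)/(s + 2)
(2) reduce the feedback loop with forward (H1*H2) and return H3; the result is T(s) itself (integer coefficients, no common factor, positive leading denominator coefficient)

Answer: (4*s - 4)/(3*s^2 - 10*s - 5)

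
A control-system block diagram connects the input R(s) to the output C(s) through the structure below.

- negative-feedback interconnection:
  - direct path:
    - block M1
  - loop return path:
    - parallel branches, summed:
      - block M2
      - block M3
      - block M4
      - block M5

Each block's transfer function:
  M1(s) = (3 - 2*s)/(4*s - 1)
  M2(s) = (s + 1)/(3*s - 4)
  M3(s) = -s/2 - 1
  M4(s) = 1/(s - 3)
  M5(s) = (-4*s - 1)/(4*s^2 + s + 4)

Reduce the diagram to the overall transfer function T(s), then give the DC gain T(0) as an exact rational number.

[1] combine M2, M3, M4, M5 in parallel gives (-12*s^5 + 33*s^4 + 37*s^3 - 2*s^2 - 44*s - 176)/(24*s^4 - 98*s^3 + 94*s^2 - 80*s + 96)
[2] feedback reduction of M1, (M2+M3+M4+M5) gives (-48*s^5 + 268*s^4 - 482*s^3 + 442*s^2 - 432*s + 288)/(24*s^6 - 6*s^5 - 391*s^4 + 589*s^3 - 332*s^2 + 684*s - 624)
Evaluating the step-2 result (the overall T(s)) at s = 0 gives T(0) = 288/(-624) = -6/13.

Hence the answer: -6/13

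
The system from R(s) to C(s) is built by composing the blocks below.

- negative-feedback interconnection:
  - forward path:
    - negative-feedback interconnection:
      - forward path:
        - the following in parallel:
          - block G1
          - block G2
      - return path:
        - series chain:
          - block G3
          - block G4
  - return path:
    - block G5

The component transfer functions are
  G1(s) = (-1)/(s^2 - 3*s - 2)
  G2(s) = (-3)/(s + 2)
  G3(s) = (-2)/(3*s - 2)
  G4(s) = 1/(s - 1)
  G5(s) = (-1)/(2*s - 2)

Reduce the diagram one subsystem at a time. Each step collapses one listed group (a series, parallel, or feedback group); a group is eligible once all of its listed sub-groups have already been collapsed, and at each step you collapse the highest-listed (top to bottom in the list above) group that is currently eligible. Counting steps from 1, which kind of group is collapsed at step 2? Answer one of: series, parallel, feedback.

Answer: series

Working:
(1) parallel reduction of G1, G2
(2) cascade G3, G4
(3) collapse the loop ((G1+G2) forward, (G3*G4) return)
(4) reduce the feedback loop with forward [(G1+G2)/(1+(G1+G2)*(G3*G4))] and return G5
At step 2 the group reduced is series.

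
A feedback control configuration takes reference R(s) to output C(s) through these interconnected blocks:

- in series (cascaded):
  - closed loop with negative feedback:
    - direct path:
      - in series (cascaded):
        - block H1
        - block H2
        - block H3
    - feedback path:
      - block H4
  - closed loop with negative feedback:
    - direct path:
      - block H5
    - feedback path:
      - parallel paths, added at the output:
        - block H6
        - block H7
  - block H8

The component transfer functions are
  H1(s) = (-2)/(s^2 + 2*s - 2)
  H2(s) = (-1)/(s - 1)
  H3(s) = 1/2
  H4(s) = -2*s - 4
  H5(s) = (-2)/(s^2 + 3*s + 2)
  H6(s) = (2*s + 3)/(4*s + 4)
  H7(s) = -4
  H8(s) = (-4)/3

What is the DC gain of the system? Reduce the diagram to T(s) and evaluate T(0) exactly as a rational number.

The answer is -8/51.

Reasoning:
[1] cascade H1, H2, H3, giving 1/(s^3 + s^2 - 4*s + 2)
[2] close the feedback loop around (H1*H2*H3), H4, giving 1/(s^3 + s^2 - 6*s - 2)
[3] sum the parallel branches H6, H7, giving (-14*s - 13)/(4*s + 4)
[4] feedback reduction of H5, (H6+H7), giving (-4*s - 4)/(2*s^3 + 8*s^2 + 24*s + 17)
[5] multiply [(H1*H2*H3)/(1+(H1*H2*H3)*H4)], [H5/(1+H5*(H6+H7))], H8 (series), giving (16*s + 16)/(6*s^6 + 30*s^5 + 60*s^4 - 33*s^3 - 429*s^2 - 450*s - 102)
Evaluating the step-5 result (the overall T(s)) at s = 0 gives T(0) = 16/(-102) = -8/51.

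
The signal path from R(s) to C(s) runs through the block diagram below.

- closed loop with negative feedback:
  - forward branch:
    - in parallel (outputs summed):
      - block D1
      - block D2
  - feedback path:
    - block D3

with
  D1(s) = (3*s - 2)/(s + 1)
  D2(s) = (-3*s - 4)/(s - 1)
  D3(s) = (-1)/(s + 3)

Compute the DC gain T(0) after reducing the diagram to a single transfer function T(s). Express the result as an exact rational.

First reduce the diagram to T(s).

Step 1. combine D1, D2 in parallel: (-12*s - 2)/(s^2 - 1)
Step 2. collapse the loop ((D1+D2) forward, D3 return): (-12*s^2 - 38*s - 6)/(s^3 + 3*s^2 + 11*s - 1)
Step 2 gives the overall T(s). Then T(0) = -6/(-1) = 6.

Answer: 6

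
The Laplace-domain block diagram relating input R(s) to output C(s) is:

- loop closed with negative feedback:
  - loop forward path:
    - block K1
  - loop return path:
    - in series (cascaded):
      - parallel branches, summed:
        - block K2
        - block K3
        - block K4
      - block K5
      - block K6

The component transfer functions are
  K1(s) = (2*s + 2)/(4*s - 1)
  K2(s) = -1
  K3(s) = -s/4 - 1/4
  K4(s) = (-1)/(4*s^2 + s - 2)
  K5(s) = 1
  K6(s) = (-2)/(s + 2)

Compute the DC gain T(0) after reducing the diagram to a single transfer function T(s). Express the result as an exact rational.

Answer: 4

Working:
1. add K2, K3, K4 (parallel), giving (-4*s^3 - 21*s^2 - 3*s + 6)/(16*s^2 + 4*s - 8)
2. multiply (K2+K3+K4), K5, K6 (series), giving (4*s^3 + 21*s^2 + 3*s - 6)/(8*s^3 + 18*s^2 - 8)
3. close the feedback loop around K1, ((K2+K3+K4)*K5*K6), giving (8*s^4 + 26*s^3 + 18*s^2 - 8*s - 8)/(20*s^4 + 57*s^3 + 15*s^2 - 19*s - 2)
That last expression is T(s); at s = 0 only the constant terms survive, so T(0) = -8/(-2) = 4.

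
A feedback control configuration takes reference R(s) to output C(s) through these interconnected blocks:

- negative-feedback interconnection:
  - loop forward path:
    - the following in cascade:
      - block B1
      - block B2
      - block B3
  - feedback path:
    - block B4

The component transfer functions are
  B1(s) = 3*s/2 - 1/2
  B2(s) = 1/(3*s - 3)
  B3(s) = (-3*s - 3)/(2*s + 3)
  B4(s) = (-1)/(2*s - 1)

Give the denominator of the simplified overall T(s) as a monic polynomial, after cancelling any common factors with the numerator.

(1) series reduction of B1, B2, B3: (-3*s^2 - 2*s + 1)/(4*s^2 + 2*s - 6)
(2) feedback reduction of (B1*B2*B3), B4: (-6*s^3 - s^2 + 4*s - 1)/(8*s^3 + 3*s^2 - 12*s + 5)
Step 2 gives the fully reduced T(s), with no common factor left to cancel. The denominator's leading coefficient is 8, so divide each of its coefficients by 8 to get the monic form.

Answer: s^3 + 3*s^2/8 - 3*s/2 + 5/8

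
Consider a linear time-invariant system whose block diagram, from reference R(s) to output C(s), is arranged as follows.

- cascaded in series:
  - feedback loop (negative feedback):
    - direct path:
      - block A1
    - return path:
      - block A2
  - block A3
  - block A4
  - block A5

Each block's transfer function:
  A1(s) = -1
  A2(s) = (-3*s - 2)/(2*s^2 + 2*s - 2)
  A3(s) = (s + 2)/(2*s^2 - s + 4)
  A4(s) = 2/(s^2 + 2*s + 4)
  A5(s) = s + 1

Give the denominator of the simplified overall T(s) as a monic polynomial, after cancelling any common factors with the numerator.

(1) collapse the loop (A1 forward, A2 return); result (-2*s^2 - 2*s + 2)/(2*s^2 + 5*s)
(2) series reduction of [A1/(1+A1*A2)], A3, A4, A5; result (-4*s^4 - 16*s^3 - 16*s^2 + 4*s + 8)/(4*s^6 + 16*s^5 + 35*s^4 + 58*s^3 + 52*s^2 + 80*s)
No further cancellation is possible in the step-2 result, so that is T(s). Its denominator becomes monic after dividing by the leading coefficient 4.

Therefore the answer is s^6 + 4*s^5 + 35*s^4/4 + 29*s^3/2 + 13*s^2 + 20*s.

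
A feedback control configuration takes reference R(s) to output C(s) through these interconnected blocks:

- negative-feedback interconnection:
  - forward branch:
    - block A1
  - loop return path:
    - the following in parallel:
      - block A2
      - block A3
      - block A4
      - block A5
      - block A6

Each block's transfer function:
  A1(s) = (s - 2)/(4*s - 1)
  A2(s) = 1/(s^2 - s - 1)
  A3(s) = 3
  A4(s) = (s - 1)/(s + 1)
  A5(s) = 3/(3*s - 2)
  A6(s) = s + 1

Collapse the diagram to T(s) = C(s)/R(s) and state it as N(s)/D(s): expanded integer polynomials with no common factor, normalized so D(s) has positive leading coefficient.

Answer: (3*s^5 - 8*s^4 - 2*s^3 + 13*s^2 - 4)/(3*s^6 + 19*s^5 - 56*s^4 + 46*s^2 - 4)

Working:
Step 1 - sum the parallel branches A2, A3, A4, A5, A6: (3*s^5 + 13*s^4 - 19*s^3 - 16*s^2 + 4*s + 1)/(3*s^4 - 2*s^3 - 6*s^2 + s + 2)
Step 2 - collapse the loop (A1 forward, (A2+A3+A4+A5+A6) return), which is the overall transfer function T(s) = C(s)/R(s) in lowest terms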